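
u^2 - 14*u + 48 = (u - 8)*(u - 6)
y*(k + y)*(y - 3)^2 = k*y^3 - 6*k*y^2 + 9*k*y + y^4 - 6*y^3 + 9*y^2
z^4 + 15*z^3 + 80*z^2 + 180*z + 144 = (z + 2)*(z + 3)*(z + 4)*(z + 6)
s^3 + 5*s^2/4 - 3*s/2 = s*(s - 3/4)*(s + 2)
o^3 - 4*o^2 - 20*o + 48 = (o - 6)*(o - 2)*(o + 4)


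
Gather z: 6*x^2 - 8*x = 6*x^2 - 8*x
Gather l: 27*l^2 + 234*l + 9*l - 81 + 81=27*l^2 + 243*l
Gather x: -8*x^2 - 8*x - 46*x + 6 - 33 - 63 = -8*x^2 - 54*x - 90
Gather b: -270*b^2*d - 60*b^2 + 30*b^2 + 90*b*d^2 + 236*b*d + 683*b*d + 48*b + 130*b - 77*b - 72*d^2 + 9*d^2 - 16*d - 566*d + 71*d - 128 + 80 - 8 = b^2*(-270*d - 30) + b*(90*d^2 + 919*d + 101) - 63*d^2 - 511*d - 56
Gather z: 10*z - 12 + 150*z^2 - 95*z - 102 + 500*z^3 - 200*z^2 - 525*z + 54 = 500*z^3 - 50*z^2 - 610*z - 60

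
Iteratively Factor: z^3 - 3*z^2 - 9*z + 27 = (z - 3)*(z^2 - 9) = (z - 3)^2*(z + 3)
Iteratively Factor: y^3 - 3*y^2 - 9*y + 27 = (y - 3)*(y^2 - 9) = (y - 3)*(y + 3)*(y - 3)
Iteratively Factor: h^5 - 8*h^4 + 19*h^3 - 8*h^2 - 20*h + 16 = (h + 1)*(h^4 - 9*h^3 + 28*h^2 - 36*h + 16) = (h - 2)*(h + 1)*(h^3 - 7*h^2 + 14*h - 8) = (h - 2)*(h - 1)*(h + 1)*(h^2 - 6*h + 8) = (h - 2)^2*(h - 1)*(h + 1)*(h - 4)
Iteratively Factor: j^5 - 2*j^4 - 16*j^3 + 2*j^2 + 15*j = (j + 3)*(j^4 - 5*j^3 - j^2 + 5*j) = (j - 1)*(j + 3)*(j^3 - 4*j^2 - 5*j) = j*(j - 1)*(j + 3)*(j^2 - 4*j - 5) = j*(j - 5)*(j - 1)*(j + 3)*(j + 1)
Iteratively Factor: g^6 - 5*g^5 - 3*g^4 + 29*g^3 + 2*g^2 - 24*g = (g)*(g^5 - 5*g^4 - 3*g^3 + 29*g^2 + 2*g - 24) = g*(g + 2)*(g^4 - 7*g^3 + 11*g^2 + 7*g - 12) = g*(g - 3)*(g + 2)*(g^3 - 4*g^2 - g + 4) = g*(g - 3)*(g + 1)*(g + 2)*(g^2 - 5*g + 4) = g*(g - 3)*(g - 1)*(g + 1)*(g + 2)*(g - 4)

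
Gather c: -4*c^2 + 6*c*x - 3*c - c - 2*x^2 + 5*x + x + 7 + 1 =-4*c^2 + c*(6*x - 4) - 2*x^2 + 6*x + 8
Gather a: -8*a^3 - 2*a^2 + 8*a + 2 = -8*a^3 - 2*a^2 + 8*a + 2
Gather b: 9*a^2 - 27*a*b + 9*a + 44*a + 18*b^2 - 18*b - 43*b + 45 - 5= 9*a^2 + 53*a + 18*b^2 + b*(-27*a - 61) + 40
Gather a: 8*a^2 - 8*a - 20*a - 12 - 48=8*a^2 - 28*a - 60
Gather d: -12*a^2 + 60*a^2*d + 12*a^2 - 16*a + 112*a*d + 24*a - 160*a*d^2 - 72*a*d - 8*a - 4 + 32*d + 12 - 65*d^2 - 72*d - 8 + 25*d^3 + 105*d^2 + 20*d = 25*d^3 + d^2*(40 - 160*a) + d*(60*a^2 + 40*a - 20)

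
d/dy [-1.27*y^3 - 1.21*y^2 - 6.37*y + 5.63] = -3.81*y^2 - 2.42*y - 6.37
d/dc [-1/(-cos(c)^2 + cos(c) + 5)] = (2*cos(c) - 1)*sin(c)/(sin(c)^2 + cos(c) + 4)^2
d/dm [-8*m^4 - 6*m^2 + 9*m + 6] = -32*m^3 - 12*m + 9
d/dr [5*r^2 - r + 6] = 10*r - 1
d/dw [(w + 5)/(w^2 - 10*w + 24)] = (w^2 - 10*w - 2*(w - 5)*(w + 5) + 24)/(w^2 - 10*w + 24)^2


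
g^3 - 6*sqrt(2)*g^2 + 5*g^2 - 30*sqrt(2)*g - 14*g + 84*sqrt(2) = (g - 2)*(g + 7)*(g - 6*sqrt(2))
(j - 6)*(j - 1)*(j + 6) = j^3 - j^2 - 36*j + 36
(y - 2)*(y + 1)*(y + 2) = y^3 + y^2 - 4*y - 4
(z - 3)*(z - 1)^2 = z^3 - 5*z^2 + 7*z - 3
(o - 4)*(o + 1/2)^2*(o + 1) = o^4 - 2*o^3 - 27*o^2/4 - 19*o/4 - 1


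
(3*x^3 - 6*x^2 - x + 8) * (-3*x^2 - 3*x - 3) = -9*x^5 + 9*x^4 + 12*x^3 - 3*x^2 - 21*x - 24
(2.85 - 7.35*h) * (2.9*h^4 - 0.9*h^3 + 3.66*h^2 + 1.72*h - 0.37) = -21.315*h^5 + 14.88*h^4 - 29.466*h^3 - 2.211*h^2 + 7.6215*h - 1.0545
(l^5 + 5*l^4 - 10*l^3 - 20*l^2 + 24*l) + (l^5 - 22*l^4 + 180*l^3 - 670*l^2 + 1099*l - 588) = 2*l^5 - 17*l^4 + 170*l^3 - 690*l^2 + 1123*l - 588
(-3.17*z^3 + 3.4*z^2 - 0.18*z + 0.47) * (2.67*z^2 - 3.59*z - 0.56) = -8.4639*z^5 + 20.4583*z^4 - 10.9114*z^3 - 0.00290000000000024*z^2 - 1.5865*z - 0.2632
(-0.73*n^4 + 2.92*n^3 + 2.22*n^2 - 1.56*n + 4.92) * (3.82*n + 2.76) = -2.7886*n^5 + 9.1396*n^4 + 16.5396*n^3 + 0.168*n^2 + 14.4888*n + 13.5792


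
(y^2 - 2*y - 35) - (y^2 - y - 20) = -y - 15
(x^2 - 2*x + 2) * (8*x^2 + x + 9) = 8*x^4 - 15*x^3 + 23*x^2 - 16*x + 18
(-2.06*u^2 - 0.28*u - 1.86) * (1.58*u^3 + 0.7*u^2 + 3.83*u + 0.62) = -3.2548*u^5 - 1.8844*u^4 - 11.0246*u^3 - 3.6516*u^2 - 7.2974*u - 1.1532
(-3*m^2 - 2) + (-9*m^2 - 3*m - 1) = -12*m^2 - 3*m - 3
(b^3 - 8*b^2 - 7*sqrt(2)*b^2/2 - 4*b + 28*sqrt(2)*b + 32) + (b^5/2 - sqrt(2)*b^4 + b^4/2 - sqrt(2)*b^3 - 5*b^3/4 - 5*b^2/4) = b^5/2 - sqrt(2)*b^4 + b^4/2 - sqrt(2)*b^3 - b^3/4 - 37*b^2/4 - 7*sqrt(2)*b^2/2 - 4*b + 28*sqrt(2)*b + 32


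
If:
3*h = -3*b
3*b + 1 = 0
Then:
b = -1/3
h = 1/3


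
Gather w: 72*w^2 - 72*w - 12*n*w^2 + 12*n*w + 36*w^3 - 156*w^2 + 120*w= 36*w^3 + w^2*(-12*n - 84) + w*(12*n + 48)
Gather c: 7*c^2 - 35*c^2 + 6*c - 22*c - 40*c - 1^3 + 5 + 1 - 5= -28*c^2 - 56*c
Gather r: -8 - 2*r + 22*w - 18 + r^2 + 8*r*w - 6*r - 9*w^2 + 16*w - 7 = r^2 + r*(8*w - 8) - 9*w^2 + 38*w - 33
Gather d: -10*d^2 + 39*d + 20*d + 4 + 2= -10*d^2 + 59*d + 6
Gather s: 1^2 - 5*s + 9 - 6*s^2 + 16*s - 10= -6*s^2 + 11*s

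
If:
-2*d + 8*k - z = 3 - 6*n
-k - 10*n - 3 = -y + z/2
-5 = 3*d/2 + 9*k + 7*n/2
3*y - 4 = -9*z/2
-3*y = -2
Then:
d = -13219/5112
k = -67/2556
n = -431/1704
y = 2/3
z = 4/9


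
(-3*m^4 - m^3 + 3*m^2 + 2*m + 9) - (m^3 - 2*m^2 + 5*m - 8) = -3*m^4 - 2*m^3 + 5*m^2 - 3*m + 17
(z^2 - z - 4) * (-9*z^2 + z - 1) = -9*z^4 + 10*z^3 + 34*z^2 - 3*z + 4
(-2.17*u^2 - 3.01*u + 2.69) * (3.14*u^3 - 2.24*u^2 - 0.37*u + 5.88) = -6.8138*u^5 - 4.5906*u^4 + 15.9919*u^3 - 17.6715*u^2 - 18.6941*u + 15.8172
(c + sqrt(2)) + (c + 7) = 2*c + sqrt(2) + 7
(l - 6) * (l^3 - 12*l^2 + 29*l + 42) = l^4 - 18*l^3 + 101*l^2 - 132*l - 252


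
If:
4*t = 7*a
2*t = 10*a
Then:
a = 0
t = 0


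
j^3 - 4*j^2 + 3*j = j*(j - 3)*(j - 1)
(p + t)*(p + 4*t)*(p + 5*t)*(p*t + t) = p^4*t + 10*p^3*t^2 + p^3*t + 29*p^2*t^3 + 10*p^2*t^2 + 20*p*t^4 + 29*p*t^3 + 20*t^4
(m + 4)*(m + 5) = m^2 + 9*m + 20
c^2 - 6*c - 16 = (c - 8)*(c + 2)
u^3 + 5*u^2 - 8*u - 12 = (u - 2)*(u + 1)*(u + 6)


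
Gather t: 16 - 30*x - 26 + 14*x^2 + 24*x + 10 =14*x^2 - 6*x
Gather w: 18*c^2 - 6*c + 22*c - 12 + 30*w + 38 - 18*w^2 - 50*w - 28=18*c^2 + 16*c - 18*w^2 - 20*w - 2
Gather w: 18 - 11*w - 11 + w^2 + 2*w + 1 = w^2 - 9*w + 8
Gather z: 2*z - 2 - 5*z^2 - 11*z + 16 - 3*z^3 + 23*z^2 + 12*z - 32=-3*z^3 + 18*z^2 + 3*z - 18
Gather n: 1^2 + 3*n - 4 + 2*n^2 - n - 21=2*n^2 + 2*n - 24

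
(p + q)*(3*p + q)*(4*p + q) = 12*p^3 + 19*p^2*q + 8*p*q^2 + q^3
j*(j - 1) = j^2 - j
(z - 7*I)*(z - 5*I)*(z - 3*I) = z^3 - 15*I*z^2 - 71*z + 105*I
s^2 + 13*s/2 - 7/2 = (s - 1/2)*(s + 7)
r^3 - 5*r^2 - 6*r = r*(r - 6)*(r + 1)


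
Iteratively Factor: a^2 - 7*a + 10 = (a - 5)*(a - 2)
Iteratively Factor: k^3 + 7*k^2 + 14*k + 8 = (k + 4)*(k^2 + 3*k + 2) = (k + 1)*(k + 4)*(k + 2)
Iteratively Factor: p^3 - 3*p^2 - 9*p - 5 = (p + 1)*(p^2 - 4*p - 5) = (p + 1)^2*(p - 5)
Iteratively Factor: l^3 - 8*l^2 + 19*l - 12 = (l - 3)*(l^2 - 5*l + 4) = (l - 3)*(l - 1)*(l - 4)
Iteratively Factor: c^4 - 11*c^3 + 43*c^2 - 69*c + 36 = (c - 4)*(c^3 - 7*c^2 + 15*c - 9) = (c - 4)*(c - 3)*(c^2 - 4*c + 3) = (c - 4)*(c - 3)*(c - 1)*(c - 3)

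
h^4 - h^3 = h^3*(h - 1)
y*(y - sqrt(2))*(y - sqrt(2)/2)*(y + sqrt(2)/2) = y^4 - sqrt(2)*y^3 - y^2/2 + sqrt(2)*y/2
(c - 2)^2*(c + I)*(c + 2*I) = c^4 - 4*c^3 + 3*I*c^3 + 2*c^2 - 12*I*c^2 + 8*c + 12*I*c - 8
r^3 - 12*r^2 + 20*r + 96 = (r - 8)*(r - 6)*(r + 2)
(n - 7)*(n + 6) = n^2 - n - 42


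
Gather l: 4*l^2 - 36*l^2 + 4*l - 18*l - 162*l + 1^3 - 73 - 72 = -32*l^2 - 176*l - 144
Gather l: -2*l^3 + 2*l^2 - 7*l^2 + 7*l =-2*l^3 - 5*l^2 + 7*l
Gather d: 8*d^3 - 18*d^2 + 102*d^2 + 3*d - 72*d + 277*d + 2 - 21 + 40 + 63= 8*d^3 + 84*d^2 + 208*d + 84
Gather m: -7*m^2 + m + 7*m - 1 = -7*m^2 + 8*m - 1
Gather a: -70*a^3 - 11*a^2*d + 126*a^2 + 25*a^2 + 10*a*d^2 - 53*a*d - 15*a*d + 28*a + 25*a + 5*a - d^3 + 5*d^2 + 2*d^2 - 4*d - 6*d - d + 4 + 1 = -70*a^3 + a^2*(151 - 11*d) + a*(10*d^2 - 68*d + 58) - d^3 + 7*d^2 - 11*d + 5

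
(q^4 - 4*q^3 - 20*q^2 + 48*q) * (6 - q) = -q^5 + 10*q^4 - 4*q^3 - 168*q^2 + 288*q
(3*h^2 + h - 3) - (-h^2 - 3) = 4*h^2 + h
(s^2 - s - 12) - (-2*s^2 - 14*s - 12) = 3*s^2 + 13*s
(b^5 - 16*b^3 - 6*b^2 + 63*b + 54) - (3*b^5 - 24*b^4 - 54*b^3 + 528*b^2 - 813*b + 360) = -2*b^5 + 24*b^4 + 38*b^3 - 534*b^2 + 876*b - 306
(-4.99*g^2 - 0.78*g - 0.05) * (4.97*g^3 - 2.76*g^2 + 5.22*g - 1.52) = -24.8003*g^5 + 9.8958*g^4 - 24.1435*g^3 + 3.6512*g^2 + 0.9246*g + 0.076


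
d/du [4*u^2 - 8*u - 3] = 8*u - 8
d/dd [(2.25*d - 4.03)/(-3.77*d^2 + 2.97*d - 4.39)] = (8.4825*d^2 - 30.3862*d + 2.0916)/(14.2129*d^4 - 22.3938*d^3 + 41.9215*d^2 - 26.0766*d + 19.2721)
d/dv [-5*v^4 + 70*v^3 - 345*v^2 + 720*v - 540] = -20*v^3 + 210*v^2 - 690*v + 720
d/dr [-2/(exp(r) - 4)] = 2*exp(r)/(exp(r) - 4)^2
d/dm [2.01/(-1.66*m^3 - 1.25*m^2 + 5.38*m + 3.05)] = (10.0098*m^2 + 5.025*m - 10.8138)/(1.66*m^3 + 1.25*m^2 - 5.38*m - 3.05)^2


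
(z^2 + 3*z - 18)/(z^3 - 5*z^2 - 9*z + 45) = (z + 6)/(z^2 - 2*z - 15)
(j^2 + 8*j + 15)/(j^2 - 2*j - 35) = (j + 3)/(j - 7)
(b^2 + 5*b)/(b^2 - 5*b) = (b + 5)/(b - 5)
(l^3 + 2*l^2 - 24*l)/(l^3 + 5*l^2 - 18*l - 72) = l/(l + 3)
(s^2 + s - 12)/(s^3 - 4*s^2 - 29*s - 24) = (-s^2 - s + 12)/(-s^3 + 4*s^2 + 29*s + 24)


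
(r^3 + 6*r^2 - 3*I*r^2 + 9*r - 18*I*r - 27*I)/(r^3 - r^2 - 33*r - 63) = (r - 3*I)/(r - 7)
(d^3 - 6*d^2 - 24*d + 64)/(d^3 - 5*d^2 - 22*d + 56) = (d - 8)/(d - 7)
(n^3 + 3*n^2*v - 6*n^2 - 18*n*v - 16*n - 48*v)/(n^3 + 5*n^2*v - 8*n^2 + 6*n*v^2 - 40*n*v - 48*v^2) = (n + 2)/(n + 2*v)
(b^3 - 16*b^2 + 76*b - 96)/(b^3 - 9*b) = (b^3 - 16*b^2 + 76*b - 96)/(b*(b^2 - 9))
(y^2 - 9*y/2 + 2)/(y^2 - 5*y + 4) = (y - 1/2)/(y - 1)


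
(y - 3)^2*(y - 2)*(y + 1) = y^4 - 7*y^3 + 13*y^2 + 3*y - 18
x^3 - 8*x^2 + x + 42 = (x - 7)*(x - 3)*(x + 2)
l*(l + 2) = l^2 + 2*l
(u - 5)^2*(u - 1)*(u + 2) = u^4 - 9*u^3 + 13*u^2 + 45*u - 50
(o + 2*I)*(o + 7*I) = o^2 + 9*I*o - 14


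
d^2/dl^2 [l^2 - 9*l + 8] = 2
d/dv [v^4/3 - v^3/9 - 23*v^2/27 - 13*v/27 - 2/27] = 4*v^3/3 - v^2/3 - 46*v/27 - 13/27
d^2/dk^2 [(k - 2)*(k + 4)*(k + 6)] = 6*k + 16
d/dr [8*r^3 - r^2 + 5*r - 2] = 24*r^2 - 2*r + 5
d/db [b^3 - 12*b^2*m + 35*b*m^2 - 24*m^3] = 3*b^2 - 24*b*m + 35*m^2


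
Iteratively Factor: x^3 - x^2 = (x)*(x^2 - x) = x^2*(x - 1)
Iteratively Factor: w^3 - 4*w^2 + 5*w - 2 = (w - 1)*(w^2 - 3*w + 2) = (w - 2)*(w - 1)*(w - 1)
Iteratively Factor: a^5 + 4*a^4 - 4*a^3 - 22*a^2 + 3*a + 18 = (a + 3)*(a^4 + a^3 - 7*a^2 - a + 6) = (a + 3)^2*(a^3 - 2*a^2 - a + 2) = (a + 1)*(a + 3)^2*(a^2 - 3*a + 2) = (a - 1)*(a + 1)*(a + 3)^2*(a - 2)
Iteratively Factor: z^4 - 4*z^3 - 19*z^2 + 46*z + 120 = (z + 3)*(z^3 - 7*z^2 + 2*z + 40) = (z + 2)*(z + 3)*(z^2 - 9*z + 20) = (z - 4)*(z + 2)*(z + 3)*(z - 5)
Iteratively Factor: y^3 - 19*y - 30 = (y + 2)*(y^2 - 2*y - 15) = (y - 5)*(y + 2)*(y + 3)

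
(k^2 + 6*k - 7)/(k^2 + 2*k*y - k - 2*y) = (k + 7)/(k + 2*y)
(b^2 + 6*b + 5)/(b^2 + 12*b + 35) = (b + 1)/(b + 7)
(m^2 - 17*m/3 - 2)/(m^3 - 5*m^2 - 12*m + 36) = (m + 1/3)/(m^2 + m - 6)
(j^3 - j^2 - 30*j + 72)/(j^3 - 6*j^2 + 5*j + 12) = (j + 6)/(j + 1)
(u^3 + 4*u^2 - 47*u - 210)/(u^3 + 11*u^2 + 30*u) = (u - 7)/u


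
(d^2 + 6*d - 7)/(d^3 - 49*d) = (d - 1)/(d*(d - 7))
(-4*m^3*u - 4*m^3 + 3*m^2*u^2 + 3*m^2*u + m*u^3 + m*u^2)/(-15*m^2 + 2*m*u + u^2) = m*(-4*m^2*u - 4*m^2 + 3*m*u^2 + 3*m*u + u^3 + u^2)/(-15*m^2 + 2*m*u + u^2)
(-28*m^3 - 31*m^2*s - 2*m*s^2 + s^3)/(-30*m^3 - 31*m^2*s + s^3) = (-28*m^2 - 3*m*s + s^2)/(-30*m^2 - m*s + s^2)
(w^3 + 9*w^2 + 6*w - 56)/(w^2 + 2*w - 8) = w + 7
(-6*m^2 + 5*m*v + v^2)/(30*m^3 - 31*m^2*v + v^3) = 1/(-5*m + v)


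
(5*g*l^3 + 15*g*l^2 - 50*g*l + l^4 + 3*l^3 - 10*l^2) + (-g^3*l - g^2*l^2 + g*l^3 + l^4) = -g^3*l - g^2*l^2 + 6*g*l^3 + 15*g*l^2 - 50*g*l + 2*l^4 + 3*l^3 - 10*l^2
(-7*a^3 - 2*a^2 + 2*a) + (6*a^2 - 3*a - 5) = -7*a^3 + 4*a^2 - a - 5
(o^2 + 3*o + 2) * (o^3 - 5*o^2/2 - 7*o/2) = o^5 + o^4/2 - 9*o^3 - 31*o^2/2 - 7*o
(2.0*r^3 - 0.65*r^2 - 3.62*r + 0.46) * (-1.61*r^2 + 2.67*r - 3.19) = -3.22*r^5 + 6.3865*r^4 - 2.2873*r^3 - 8.3325*r^2 + 12.776*r - 1.4674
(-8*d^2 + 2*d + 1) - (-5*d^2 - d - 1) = -3*d^2 + 3*d + 2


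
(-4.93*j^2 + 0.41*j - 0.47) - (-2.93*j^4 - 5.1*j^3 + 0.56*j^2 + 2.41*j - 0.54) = 2.93*j^4 + 5.1*j^3 - 5.49*j^2 - 2.0*j + 0.0700000000000001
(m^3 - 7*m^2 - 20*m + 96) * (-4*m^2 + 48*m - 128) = -4*m^5 + 76*m^4 - 384*m^3 - 448*m^2 + 7168*m - 12288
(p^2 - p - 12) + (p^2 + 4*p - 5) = 2*p^2 + 3*p - 17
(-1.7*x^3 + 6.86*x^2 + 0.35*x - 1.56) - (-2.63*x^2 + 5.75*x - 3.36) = -1.7*x^3 + 9.49*x^2 - 5.4*x + 1.8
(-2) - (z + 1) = -z - 3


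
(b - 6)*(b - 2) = b^2 - 8*b + 12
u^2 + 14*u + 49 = (u + 7)^2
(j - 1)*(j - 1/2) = j^2 - 3*j/2 + 1/2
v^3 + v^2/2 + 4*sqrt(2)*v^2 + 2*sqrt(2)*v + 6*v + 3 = (v + 1/2)*(v + sqrt(2))*(v + 3*sqrt(2))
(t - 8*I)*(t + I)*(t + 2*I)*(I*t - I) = I*t^4 + 5*t^3 - I*t^3 - 5*t^2 + 22*I*t^2 - 16*t - 22*I*t + 16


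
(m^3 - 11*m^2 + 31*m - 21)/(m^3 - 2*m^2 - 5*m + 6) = (m - 7)/(m + 2)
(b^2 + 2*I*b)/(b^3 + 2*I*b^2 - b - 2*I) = b/(b^2 - 1)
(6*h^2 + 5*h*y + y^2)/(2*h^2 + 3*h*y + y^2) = (3*h + y)/(h + y)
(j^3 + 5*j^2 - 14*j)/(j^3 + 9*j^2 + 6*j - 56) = j/(j + 4)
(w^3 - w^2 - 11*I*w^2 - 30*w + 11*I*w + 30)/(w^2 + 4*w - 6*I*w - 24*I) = (w^2 - w*(1 + 5*I) + 5*I)/(w + 4)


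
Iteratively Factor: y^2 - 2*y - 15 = (y - 5)*(y + 3)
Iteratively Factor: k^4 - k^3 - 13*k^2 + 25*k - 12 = (k + 4)*(k^3 - 5*k^2 + 7*k - 3) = (k - 3)*(k + 4)*(k^2 - 2*k + 1) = (k - 3)*(k - 1)*(k + 4)*(k - 1)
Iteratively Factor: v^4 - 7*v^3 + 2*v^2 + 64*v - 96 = (v - 4)*(v^3 - 3*v^2 - 10*v + 24) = (v - 4)*(v - 2)*(v^2 - v - 12) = (v - 4)*(v - 2)*(v + 3)*(v - 4)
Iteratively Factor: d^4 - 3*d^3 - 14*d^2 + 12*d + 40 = (d - 2)*(d^3 - d^2 - 16*d - 20) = (d - 5)*(d - 2)*(d^2 + 4*d + 4) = (d - 5)*(d - 2)*(d + 2)*(d + 2)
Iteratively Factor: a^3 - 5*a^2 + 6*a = (a - 2)*(a^2 - 3*a) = a*(a - 2)*(a - 3)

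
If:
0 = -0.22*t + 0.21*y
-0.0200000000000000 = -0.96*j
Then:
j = 0.02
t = 0.954545454545455*y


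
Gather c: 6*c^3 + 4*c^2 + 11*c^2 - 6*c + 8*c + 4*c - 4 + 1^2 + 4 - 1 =6*c^3 + 15*c^2 + 6*c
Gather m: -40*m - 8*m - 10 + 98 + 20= 108 - 48*m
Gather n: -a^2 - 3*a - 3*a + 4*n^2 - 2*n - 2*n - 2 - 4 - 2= -a^2 - 6*a + 4*n^2 - 4*n - 8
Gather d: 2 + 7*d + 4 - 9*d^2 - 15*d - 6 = -9*d^2 - 8*d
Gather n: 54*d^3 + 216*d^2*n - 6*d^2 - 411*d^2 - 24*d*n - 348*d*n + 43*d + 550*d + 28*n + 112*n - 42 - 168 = 54*d^3 - 417*d^2 + 593*d + n*(216*d^2 - 372*d + 140) - 210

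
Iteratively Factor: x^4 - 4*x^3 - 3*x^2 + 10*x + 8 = (x - 4)*(x^3 - 3*x - 2) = (x - 4)*(x + 1)*(x^2 - x - 2) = (x - 4)*(x + 1)^2*(x - 2)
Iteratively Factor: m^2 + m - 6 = (m - 2)*(m + 3)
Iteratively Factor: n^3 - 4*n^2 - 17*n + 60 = (n + 4)*(n^2 - 8*n + 15) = (n - 3)*(n + 4)*(n - 5)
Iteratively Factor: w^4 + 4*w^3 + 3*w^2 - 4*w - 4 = (w + 2)*(w^3 + 2*w^2 - w - 2) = (w - 1)*(w + 2)*(w^2 + 3*w + 2) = (w - 1)*(w + 2)^2*(w + 1)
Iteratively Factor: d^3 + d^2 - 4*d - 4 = (d - 2)*(d^2 + 3*d + 2) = (d - 2)*(d + 2)*(d + 1)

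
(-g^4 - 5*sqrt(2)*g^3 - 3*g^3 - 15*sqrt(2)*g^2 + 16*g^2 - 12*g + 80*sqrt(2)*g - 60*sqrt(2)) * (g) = -g^5 - 5*sqrt(2)*g^4 - 3*g^4 - 15*sqrt(2)*g^3 + 16*g^3 - 12*g^2 + 80*sqrt(2)*g^2 - 60*sqrt(2)*g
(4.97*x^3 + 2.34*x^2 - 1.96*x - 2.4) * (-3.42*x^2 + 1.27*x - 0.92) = -16.9974*x^5 - 1.6909*x^4 + 5.1026*x^3 + 3.566*x^2 - 1.2448*x + 2.208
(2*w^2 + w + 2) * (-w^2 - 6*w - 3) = -2*w^4 - 13*w^3 - 14*w^2 - 15*w - 6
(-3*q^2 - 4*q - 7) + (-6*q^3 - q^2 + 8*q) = -6*q^3 - 4*q^2 + 4*q - 7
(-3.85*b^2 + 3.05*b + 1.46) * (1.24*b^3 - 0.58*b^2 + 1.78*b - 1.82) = -4.774*b^5 + 6.015*b^4 - 6.8116*b^3 + 11.5892*b^2 - 2.9522*b - 2.6572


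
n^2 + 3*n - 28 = (n - 4)*(n + 7)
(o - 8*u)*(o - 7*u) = o^2 - 15*o*u + 56*u^2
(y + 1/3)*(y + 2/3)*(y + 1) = y^3 + 2*y^2 + 11*y/9 + 2/9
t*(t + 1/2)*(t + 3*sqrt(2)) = t^3 + t^2/2 + 3*sqrt(2)*t^2 + 3*sqrt(2)*t/2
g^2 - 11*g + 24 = (g - 8)*(g - 3)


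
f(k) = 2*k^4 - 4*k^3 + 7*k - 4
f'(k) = 8*k^3 - 12*k^2 + 7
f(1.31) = 2.07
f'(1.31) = 4.39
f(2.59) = 34.63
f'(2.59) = 65.49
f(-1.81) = 28.51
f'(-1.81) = -79.75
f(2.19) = 15.32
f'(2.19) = 33.47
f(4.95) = 746.25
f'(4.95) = 683.27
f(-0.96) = -5.48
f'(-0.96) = -11.14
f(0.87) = 0.60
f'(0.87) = 3.19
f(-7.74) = 8974.40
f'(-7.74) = -4421.37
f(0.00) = -4.00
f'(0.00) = 7.00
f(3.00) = 71.00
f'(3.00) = 115.00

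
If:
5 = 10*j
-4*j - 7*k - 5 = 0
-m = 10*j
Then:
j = 1/2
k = -1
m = -5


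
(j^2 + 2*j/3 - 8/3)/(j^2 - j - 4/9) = 3*(j + 2)/(3*j + 1)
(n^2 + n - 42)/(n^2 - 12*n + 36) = (n + 7)/(n - 6)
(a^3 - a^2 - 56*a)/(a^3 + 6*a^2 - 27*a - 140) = a*(a - 8)/(a^2 - a - 20)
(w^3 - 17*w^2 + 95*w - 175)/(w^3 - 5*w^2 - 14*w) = (w^2 - 10*w + 25)/(w*(w + 2))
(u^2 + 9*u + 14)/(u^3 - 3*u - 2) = (u^2 + 9*u + 14)/(u^3 - 3*u - 2)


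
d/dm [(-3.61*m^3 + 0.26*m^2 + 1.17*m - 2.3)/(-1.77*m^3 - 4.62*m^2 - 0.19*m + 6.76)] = (17.1384*m^4 + 5.5136*m^3 - 80.0678*m^2 - 17.7368*m + 7.4722)/(3.1329*m^6 + 16.3548*m^5 + 22.017*m^4 - 22.1748*m^3 - 62.4263*m^2 - 2.5688*m + 45.6976)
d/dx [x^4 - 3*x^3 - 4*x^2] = x*(4*x^2 - 9*x - 8)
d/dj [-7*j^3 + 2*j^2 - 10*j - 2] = -21*j^2 + 4*j - 10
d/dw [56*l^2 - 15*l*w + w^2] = -15*l + 2*w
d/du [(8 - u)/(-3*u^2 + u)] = (-3*u^2 + 48*u - 8)/(u^2*(9*u^2 - 6*u + 1))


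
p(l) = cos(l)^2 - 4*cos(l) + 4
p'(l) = -2*sin(l)*cos(l) + 4*sin(l)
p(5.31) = 2.07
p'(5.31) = -2.38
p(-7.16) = 1.85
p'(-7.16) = -2.09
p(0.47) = 1.23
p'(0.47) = 1.00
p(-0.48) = 1.24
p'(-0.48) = -1.03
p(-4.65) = 4.25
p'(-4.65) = 4.12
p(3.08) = 8.99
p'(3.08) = 0.37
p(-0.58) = 1.35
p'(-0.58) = -1.28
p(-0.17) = 1.03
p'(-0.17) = -0.34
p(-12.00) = 1.34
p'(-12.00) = 1.24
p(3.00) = 8.94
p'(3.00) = 0.84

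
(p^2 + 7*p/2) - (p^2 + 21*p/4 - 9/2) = 9/2 - 7*p/4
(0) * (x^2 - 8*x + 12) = 0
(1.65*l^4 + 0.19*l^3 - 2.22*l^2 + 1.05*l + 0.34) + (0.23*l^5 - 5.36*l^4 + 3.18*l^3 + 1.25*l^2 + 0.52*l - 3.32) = 0.23*l^5 - 3.71*l^4 + 3.37*l^3 - 0.97*l^2 + 1.57*l - 2.98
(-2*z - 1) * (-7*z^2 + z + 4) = 14*z^3 + 5*z^2 - 9*z - 4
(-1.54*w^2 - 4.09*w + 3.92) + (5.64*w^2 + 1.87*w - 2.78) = 4.1*w^2 - 2.22*w + 1.14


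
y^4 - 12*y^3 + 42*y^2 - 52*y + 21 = (y - 7)*(y - 3)*(y - 1)^2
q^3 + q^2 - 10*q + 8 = (q - 2)*(q - 1)*(q + 4)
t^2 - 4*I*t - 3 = (t - 3*I)*(t - I)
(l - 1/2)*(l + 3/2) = l^2 + l - 3/4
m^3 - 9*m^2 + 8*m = m*(m - 8)*(m - 1)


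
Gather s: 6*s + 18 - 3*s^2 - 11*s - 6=-3*s^2 - 5*s + 12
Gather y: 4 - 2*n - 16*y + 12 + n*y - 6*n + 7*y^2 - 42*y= -8*n + 7*y^2 + y*(n - 58) + 16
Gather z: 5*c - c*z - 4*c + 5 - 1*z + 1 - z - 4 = c + z*(-c - 2) + 2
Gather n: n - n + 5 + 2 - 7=0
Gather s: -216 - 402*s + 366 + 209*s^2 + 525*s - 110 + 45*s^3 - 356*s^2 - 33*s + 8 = 45*s^3 - 147*s^2 + 90*s + 48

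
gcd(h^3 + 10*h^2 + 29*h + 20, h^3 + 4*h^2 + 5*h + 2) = h + 1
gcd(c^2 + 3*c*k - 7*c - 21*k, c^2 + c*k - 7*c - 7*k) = c - 7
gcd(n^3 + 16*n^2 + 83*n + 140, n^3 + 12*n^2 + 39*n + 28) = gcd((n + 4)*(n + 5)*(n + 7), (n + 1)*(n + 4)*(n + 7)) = n^2 + 11*n + 28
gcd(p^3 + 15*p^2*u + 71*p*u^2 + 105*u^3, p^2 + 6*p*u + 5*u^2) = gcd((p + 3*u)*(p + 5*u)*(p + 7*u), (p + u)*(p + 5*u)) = p + 5*u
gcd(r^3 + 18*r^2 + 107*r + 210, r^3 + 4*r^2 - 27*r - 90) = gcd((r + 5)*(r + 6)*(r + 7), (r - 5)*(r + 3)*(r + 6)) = r + 6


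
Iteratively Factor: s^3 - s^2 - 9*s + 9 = (s - 1)*(s^2 - 9) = (s - 1)*(s + 3)*(s - 3)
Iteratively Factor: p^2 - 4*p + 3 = (p - 1)*(p - 3)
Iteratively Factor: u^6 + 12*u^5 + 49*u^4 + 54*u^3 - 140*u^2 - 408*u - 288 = (u + 3)*(u^5 + 9*u^4 + 22*u^3 - 12*u^2 - 104*u - 96) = (u + 3)^2*(u^4 + 6*u^3 + 4*u^2 - 24*u - 32) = (u - 2)*(u + 3)^2*(u^3 + 8*u^2 + 20*u + 16) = (u - 2)*(u + 3)^2*(u + 4)*(u^2 + 4*u + 4) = (u - 2)*(u + 2)*(u + 3)^2*(u + 4)*(u + 2)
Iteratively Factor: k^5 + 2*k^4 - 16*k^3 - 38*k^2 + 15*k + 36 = (k - 4)*(k^4 + 6*k^3 + 8*k^2 - 6*k - 9) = (k - 4)*(k - 1)*(k^3 + 7*k^2 + 15*k + 9) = (k - 4)*(k - 1)*(k + 3)*(k^2 + 4*k + 3) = (k - 4)*(k - 1)*(k + 3)^2*(k + 1)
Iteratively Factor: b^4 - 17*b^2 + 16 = (b - 4)*(b^3 + 4*b^2 - b - 4) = (b - 4)*(b + 1)*(b^2 + 3*b - 4) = (b - 4)*(b + 1)*(b + 4)*(b - 1)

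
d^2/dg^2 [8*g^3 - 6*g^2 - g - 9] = 48*g - 12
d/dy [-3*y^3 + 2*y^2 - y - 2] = -9*y^2 + 4*y - 1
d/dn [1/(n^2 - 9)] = -2*n/(n^2 - 9)^2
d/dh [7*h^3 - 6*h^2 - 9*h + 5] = 21*h^2 - 12*h - 9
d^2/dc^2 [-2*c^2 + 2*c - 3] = -4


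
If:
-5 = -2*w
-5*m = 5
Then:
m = -1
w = 5/2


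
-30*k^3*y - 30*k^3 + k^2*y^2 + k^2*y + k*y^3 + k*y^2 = (-5*k + y)*(6*k + y)*(k*y + k)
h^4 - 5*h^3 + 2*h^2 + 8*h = h*(h - 4)*(h - 2)*(h + 1)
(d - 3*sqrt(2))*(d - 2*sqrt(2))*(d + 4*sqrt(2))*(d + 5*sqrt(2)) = d^4 + 4*sqrt(2)*d^3 - 38*d^2 - 92*sqrt(2)*d + 480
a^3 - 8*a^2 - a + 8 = (a - 8)*(a - 1)*(a + 1)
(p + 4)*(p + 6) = p^2 + 10*p + 24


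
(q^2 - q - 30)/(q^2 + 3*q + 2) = (q^2 - q - 30)/(q^2 + 3*q + 2)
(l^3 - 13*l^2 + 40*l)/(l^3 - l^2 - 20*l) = (l - 8)/(l + 4)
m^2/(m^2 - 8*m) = m/(m - 8)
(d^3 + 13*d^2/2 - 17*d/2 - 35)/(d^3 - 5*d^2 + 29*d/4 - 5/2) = 2*(d^2 + 9*d + 14)/(2*d^2 - 5*d + 2)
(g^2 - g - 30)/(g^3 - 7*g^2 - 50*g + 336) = (g + 5)/(g^2 - g - 56)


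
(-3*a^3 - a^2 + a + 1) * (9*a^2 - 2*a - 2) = -27*a^5 - 3*a^4 + 17*a^3 + 9*a^2 - 4*a - 2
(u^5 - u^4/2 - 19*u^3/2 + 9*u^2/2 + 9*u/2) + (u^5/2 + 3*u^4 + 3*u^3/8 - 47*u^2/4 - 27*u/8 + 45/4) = 3*u^5/2 + 5*u^4/2 - 73*u^3/8 - 29*u^2/4 + 9*u/8 + 45/4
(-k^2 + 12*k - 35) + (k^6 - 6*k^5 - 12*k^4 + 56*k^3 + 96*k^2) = k^6 - 6*k^5 - 12*k^4 + 56*k^3 + 95*k^2 + 12*k - 35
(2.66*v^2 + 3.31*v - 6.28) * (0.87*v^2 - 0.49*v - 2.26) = 2.3142*v^4 + 1.5763*v^3 - 13.0971*v^2 - 4.4034*v + 14.1928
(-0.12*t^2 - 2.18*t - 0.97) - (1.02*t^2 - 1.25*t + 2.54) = -1.14*t^2 - 0.93*t - 3.51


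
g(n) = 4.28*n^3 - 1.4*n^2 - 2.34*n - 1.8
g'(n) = 12.84*n^2 - 2.8*n - 2.34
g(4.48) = 344.46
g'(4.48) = 242.82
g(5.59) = 688.99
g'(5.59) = 383.23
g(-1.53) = -16.83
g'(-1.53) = 32.00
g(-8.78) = -2986.04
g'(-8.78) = 1012.06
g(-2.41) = -64.20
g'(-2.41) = 78.98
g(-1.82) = -27.98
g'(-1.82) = 45.29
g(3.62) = 174.42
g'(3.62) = 155.78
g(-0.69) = -2.26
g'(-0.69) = 5.71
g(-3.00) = -122.94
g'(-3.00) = 121.62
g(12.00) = 7164.36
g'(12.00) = 1813.02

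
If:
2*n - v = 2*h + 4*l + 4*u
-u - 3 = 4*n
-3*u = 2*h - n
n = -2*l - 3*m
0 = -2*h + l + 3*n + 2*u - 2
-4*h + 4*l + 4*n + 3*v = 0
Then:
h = -263/151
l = -43/151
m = 77/151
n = -145/151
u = 127/151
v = -100/151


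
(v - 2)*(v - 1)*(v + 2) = v^3 - v^2 - 4*v + 4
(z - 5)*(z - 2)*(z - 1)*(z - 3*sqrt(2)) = z^4 - 8*z^3 - 3*sqrt(2)*z^3 + 17*z^2 + 24*sqrt(2)*z^2 - 51*sqrt(2)*z - 10*z + 30*sqrt(2)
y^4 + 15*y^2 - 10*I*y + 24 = (y - 3*I)*(y - 2*I)*(y + I)*(y + 4*I)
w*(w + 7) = w^2 + 7*w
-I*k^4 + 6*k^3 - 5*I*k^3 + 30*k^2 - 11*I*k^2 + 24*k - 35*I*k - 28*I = (k + 4)*(k - I)*(k + 7*I)*(-I*k - I)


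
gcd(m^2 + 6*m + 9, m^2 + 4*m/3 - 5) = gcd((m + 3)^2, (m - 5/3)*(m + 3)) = m + 3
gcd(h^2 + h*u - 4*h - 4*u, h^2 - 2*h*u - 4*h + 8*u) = h - 4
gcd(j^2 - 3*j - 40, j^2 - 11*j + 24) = j - 8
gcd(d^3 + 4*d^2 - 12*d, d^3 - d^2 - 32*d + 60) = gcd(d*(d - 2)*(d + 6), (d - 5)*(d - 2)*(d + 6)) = d^2 + 4*d - 12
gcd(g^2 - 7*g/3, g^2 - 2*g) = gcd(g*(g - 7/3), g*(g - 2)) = g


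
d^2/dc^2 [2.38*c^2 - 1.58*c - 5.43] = 4.76000000000000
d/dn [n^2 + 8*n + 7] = 2*n + 8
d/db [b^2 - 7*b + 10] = 2*b - 7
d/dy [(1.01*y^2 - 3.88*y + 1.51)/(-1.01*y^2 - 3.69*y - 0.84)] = (-7.6457*y^2 + 1.3534*y + 8.8311)/(1.0201*y^4 + 7.4538*y^3 + 15.3129*y^2 + 6.1992*y + 0.7056)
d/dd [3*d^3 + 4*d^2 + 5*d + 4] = 9*d^2 + 8*d + 5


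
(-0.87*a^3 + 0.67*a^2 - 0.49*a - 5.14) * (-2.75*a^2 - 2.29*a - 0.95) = 2.3925*a^5 + 0.1498*a^4 + 0.6397*a^3 + 14.6206*a^2 + 12.2361*a + 4.883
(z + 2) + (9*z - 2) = 10*z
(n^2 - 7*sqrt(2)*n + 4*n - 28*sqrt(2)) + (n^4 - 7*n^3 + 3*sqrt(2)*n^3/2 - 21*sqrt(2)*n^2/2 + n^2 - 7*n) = n^4 - 7*n^3 + 3*sqrt(2)*n^3/2 - 21*sqrt(2)*n^2/2 + 2*n^2 - 7*sqrt(2)*n - 3*n - 28*sqrt(2)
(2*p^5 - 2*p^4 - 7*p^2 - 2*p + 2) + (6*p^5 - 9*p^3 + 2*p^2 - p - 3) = 8*p^5 - 2*p^4 - 9*p^3 - 5*p^2 - 3*p - 1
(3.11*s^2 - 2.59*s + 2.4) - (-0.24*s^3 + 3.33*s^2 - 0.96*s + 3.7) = 0.24*s^3 - 0.22*s^2 - 1.63*s - 1.3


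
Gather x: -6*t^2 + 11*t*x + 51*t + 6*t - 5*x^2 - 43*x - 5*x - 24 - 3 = -6*t^2 + 57*t - 5*x^2 + x*(11*t - 48) - 27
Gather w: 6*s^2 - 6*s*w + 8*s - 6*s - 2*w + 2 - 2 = 6*s^2 + 2*s + w*(-6*s - 2)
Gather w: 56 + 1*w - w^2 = -w^2 + w + 56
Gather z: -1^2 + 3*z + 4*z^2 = 4*z^2 + 3*z - 1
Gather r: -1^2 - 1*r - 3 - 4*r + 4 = -5*r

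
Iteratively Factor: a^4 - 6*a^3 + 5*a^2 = (a)*(a^3 - 6*a^2 + 5*a) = a*(a - 1)*(a^2 - 5*a) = a^2*(a - 1)*(a - 5)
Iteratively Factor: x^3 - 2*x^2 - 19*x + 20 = (x - 5)*(x^2 + 3*x - 4) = (x - 5)*(x + 4)*(x - 1)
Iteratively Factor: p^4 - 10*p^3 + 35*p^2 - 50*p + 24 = (p - 1)*(p^3 - 9*p^2 + 26*p - 24) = (p - 2)*(p - 1)*(p^2 - 7*p + 12) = (p - 4)*(p - 2)*(p - 1)*(p - 3)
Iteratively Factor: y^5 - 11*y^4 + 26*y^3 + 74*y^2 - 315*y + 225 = (y - 3)*(y^4 - 8*y^3 + 2*y^2 + 80*y - 75) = (y - 5)*(y - 3)*(y^3 - 3*y^2 - 13*y + 15) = (y - 5)^2*(y - 3)*(y^2 + 2*y - 3) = (y - 5)^2*(y - 3)*(y - 1)*(y + 3)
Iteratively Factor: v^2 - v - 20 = (v + 4)*(v - 5)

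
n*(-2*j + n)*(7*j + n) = -14*j^2*n + 5*j*n^2 + n^3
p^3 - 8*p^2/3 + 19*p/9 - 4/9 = (p - 4/3)*(p - 1)*(p - 1/3)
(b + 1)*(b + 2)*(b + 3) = b^3 + 6*b^2 + 11*b + 6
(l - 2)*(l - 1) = l^2 - 3*l + 2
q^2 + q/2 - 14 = (q - 7/2)*(q + 4)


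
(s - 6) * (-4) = 24 - 4*s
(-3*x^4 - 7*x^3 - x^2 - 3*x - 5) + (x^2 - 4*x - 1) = -3*x^4 - 7*x^3 - 7*x - 6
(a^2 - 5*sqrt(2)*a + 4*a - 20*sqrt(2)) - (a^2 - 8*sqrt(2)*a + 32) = 4*a + 3*sqrt(2)*a - 32 - 20*sqrt(2)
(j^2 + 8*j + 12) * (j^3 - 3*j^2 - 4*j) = j^5 + 5*j^4 - 16*j^3 - 68*j^2 - 48*j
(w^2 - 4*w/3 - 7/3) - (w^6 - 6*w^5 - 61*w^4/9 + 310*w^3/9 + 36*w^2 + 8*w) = -w^6 + 6*w^5 + 61*w^4/9 - 310*w^3/9 - 35*w^2 - 28*w/3 - 7/3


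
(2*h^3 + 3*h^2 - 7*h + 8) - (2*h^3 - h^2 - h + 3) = 4*h^2 - 6*h + 5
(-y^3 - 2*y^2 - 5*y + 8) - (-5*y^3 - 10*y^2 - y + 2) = 4*y^3 + 8*y^2 - 4*y + 6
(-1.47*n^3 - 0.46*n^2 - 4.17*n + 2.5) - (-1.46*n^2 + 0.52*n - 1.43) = -1.47*n^3 + 1.0*n^2 - 4.69*n + 3.93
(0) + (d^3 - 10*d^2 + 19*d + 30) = d^3 - 10*d^2 + 19*d + 30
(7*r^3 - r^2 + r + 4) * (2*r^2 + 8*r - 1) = 14*r^5 + 54*r^4 - 13*r^3 + 17*r^2 + 31*r - 4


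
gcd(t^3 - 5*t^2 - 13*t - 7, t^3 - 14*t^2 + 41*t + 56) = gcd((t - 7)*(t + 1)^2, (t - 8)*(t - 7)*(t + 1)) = t^2 - 6*t - 7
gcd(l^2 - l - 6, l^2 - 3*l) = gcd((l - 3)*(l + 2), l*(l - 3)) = l - 3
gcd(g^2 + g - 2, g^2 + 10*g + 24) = 1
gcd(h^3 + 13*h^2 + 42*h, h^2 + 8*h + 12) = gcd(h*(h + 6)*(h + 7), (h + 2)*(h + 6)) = h + 6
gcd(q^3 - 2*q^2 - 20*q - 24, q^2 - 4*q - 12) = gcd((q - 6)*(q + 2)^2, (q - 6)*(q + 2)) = q^2 - 4*q - 12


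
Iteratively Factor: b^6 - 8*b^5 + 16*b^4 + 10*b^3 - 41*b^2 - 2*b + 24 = (b - 3)*(b^5 - 5*b^4 + b^3 + 13*b^2 - 2*b - 8) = (b - 4)*(b - 3)*(b^4 - b^3 - 3*b^2 + b + 2) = (b - 4)*(b - 3)*(b + 1)*(b^3 - 2*b^2 - b + 2) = (b - 4)*(b - 3)*(b + 1)^2*(b^2 - 3*b + 2) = (b - 4)*(b - 3)*(b - 2)*(b + 1)^2*(b - 1)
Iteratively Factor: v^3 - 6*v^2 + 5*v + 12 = (v - 3)*(v^2 - 3*v - 4) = (v - 3)*(v + 1)*(v - 4)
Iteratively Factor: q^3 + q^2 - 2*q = (q - 1)*(q^2 + 2*q) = q*(q - 1)*(q + 2)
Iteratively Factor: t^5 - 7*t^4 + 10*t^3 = (t - 5)*(t^4 - 2*t^3) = t*(t - 5)*(t^3 - 2*t^2) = t*(t - 5)*(t - 2)*(t^2) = t^2*(t - 5)*(t - 2)*(t)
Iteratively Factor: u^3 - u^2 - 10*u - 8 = (u - 4)*(u^2 + 3*u + 2) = (u - 4)*(u + 1)*(u + 2)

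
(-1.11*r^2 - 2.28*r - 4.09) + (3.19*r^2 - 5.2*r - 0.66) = 2.08*r^2 - 7.48*r - 4.75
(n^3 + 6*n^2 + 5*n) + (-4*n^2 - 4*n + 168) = n^3 + 2*n^2 + n + 168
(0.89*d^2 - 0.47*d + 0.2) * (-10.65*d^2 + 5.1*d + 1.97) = -9.4785*d^4 + 9.5445*d^3 - 2.7737*d^2 + 0.0941000000000001*d + 0.394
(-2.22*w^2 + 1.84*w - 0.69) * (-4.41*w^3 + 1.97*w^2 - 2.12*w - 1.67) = 9.7902*w^5 - 12.4878*w^4 + 11.3741*w^3 - 1.5527*w^2 - 1.61*w + 1.1523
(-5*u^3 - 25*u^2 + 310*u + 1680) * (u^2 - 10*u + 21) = -5*u^5 + 25*u^4 + 455*u^3 - 1945*u^2 - 10290*u + 35280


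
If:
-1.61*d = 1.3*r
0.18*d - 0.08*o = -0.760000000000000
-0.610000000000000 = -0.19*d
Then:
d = 3.21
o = 16.72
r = -3.98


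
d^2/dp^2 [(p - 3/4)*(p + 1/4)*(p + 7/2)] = 6*p + 6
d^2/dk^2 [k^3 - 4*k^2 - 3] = 6*k - 8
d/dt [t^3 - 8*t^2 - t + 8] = 3*t^2 - 16*t - 1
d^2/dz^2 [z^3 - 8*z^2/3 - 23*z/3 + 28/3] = 6*z - 16/3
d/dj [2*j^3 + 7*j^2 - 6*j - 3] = 6*j^2 + 14*j - 6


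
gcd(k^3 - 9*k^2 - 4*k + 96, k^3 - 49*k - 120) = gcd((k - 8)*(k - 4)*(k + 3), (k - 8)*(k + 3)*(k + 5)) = k^2 - 5*k - 24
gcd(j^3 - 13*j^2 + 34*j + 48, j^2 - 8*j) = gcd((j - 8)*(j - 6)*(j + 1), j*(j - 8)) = j - 8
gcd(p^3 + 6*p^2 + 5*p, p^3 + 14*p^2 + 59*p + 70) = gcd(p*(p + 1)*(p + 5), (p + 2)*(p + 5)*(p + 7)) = p + 5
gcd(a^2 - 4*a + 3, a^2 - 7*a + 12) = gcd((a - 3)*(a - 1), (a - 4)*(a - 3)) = a - 3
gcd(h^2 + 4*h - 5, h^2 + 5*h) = h + 5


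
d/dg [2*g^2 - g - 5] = 4*g - 1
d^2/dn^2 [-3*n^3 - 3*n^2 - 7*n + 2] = -18*n - 6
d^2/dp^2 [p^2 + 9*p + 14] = 2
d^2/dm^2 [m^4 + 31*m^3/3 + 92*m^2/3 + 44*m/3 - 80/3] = 12*m^2 + 62*m + 184/3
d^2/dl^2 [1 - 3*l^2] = -6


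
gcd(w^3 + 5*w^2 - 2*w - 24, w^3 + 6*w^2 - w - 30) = w^2 + w - 6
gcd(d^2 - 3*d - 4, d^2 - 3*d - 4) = d^2 - 3*d - 4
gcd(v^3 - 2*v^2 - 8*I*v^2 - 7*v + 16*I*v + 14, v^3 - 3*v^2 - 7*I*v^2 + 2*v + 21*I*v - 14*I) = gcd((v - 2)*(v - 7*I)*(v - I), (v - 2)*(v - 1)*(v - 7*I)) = v^2 + v*(-2 - 7*I) + 14*I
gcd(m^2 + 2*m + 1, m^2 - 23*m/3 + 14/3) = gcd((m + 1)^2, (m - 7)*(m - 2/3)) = 1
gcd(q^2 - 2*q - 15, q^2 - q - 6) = 1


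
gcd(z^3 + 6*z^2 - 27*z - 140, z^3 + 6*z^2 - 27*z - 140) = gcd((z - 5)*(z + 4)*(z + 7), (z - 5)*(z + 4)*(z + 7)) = z^3 + 6*z^2 - 27*z - 140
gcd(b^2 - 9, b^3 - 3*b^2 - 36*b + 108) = b - 3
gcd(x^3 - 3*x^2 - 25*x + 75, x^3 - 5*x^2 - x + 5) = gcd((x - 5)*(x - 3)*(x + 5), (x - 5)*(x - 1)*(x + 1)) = x - 5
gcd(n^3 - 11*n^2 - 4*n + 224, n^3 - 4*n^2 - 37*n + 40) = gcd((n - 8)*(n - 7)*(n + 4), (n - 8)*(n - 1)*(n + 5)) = n - 8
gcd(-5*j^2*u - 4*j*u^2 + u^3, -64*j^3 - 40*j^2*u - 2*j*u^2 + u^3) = 1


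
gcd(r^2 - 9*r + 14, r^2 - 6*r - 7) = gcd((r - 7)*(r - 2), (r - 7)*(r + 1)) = r - 7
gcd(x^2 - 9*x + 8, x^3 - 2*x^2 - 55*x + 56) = x^2 - 9*x + 8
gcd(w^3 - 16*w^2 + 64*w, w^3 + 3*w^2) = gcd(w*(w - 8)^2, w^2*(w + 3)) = w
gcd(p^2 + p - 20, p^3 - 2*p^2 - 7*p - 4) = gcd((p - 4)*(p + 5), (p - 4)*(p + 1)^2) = p - 4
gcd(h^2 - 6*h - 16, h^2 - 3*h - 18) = 1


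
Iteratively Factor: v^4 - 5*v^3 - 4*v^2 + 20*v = (v - 2)*(v^3 - 3*v^2 - 10*v) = v*(v - 2)*(v^2 - 3*v - 10) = v*(v - 2)*(v + 2)*(v - 5)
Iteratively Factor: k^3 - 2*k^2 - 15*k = (k - 5)*(k^2 + 3*k) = k*(k - 5)*(k + 3)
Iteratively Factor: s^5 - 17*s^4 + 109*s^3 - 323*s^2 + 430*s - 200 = (s - 5)*(s^4 - 12*s^3 + 49*s^2 - 78*s + 40) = (s - 5)*(s - 4)*(s^3 - 8*s^2 + 17*s - 10) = (s - 5)*(s - 4)*(s - 1)*(s^2 - 7*s + 10) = (s - 5)^2*(s - 4)*(s - 1)*(s - 2)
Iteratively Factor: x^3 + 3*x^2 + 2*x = (x + 1)*(x^2 + 2*x) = x*(x + 1)*(x + 2)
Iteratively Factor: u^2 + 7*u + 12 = (u + 4)*(u + 3)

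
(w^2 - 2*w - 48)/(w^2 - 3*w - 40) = (w + 6)/(w + 5)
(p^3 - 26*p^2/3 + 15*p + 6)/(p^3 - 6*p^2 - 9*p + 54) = (p + 1/3)/(p + 3)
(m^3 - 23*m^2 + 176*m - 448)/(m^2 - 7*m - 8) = (m^2 - 15*m + 56)/(m + 1)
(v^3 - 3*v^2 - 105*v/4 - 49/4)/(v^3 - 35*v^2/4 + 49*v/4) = (4*v^2 + 16*v + 7)/(v*(4*v - 7))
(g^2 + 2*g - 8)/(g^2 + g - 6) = (g + 4)/(g + 3)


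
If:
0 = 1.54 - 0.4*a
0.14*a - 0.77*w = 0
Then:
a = 3.85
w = 0.70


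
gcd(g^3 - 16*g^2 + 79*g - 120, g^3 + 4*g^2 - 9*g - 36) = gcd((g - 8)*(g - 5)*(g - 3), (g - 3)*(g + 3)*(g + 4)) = g - 3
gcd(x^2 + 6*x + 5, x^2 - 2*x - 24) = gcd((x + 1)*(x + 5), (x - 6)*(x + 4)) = 1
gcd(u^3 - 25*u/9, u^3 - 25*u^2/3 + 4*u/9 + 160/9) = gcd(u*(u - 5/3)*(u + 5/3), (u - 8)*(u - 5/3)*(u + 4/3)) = u - 5/3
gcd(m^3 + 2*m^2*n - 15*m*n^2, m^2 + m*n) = m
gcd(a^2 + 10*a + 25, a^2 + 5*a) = a + 5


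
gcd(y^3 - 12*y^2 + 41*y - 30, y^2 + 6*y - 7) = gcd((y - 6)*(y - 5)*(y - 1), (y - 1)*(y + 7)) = y - 1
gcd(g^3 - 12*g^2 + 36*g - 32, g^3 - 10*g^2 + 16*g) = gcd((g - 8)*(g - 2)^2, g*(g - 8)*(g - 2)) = g^2 - 10*g + 16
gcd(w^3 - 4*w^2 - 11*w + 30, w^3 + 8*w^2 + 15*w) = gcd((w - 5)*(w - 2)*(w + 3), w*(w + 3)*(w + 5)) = w + 3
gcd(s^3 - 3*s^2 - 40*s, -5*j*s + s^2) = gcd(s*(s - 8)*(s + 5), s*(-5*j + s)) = s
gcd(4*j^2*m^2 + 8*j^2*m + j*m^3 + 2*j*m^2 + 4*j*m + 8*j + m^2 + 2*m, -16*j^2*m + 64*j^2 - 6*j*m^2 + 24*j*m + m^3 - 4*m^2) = 1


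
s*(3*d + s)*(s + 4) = 3*d*s^2 + 12*d*s + s^3 + 4*s^2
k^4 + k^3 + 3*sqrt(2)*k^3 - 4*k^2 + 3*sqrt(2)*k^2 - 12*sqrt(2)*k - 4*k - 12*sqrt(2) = (k - 2)*(k + 1)*(k + 2)*(k + 3*sqrt(2))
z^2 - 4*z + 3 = (z - 3)*(z - 1)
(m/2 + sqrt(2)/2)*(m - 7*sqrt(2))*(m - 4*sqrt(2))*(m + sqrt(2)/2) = m^4/2 - 19*sqrt(2)*m^3/4 + 12*m^2 + 73*sqrt(2)*m/2 + 28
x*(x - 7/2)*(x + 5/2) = x^3 - x^2 - 35*x/4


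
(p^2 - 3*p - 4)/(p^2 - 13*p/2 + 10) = 2*(p + 1)/(2*p - 5)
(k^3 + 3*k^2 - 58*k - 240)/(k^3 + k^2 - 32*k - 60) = (k^2 - 2*k - 48)/(k^2 - 4*k - 12)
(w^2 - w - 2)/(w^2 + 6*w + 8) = (w^2 - w - 2)/(w^2 + 6*w + 8)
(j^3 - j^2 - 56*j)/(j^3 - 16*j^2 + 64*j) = (j + 7)/(j - 8)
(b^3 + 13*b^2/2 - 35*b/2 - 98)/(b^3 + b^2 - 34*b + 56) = (b + 7/2)/(b - 2)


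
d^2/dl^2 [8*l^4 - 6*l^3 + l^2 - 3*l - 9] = 96*l^2 - 36*l + 2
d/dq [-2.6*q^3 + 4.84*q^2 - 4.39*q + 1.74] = -7.8*q^2 + 9.68*q - 4.39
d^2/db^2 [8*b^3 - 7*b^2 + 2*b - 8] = 48*b - 14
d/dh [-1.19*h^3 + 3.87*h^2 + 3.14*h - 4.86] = -3.57*h^2 + 7.74*h + 3.14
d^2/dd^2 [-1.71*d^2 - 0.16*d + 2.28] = -3.42000000000000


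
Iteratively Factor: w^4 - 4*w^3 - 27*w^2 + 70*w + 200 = (w - 5)*(w^3 + w^2 - 22*w - 40) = (w - 5)*(w + 2)*(w^2 - w - 20) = (w - 5)*(w + 2)*(w + 4)*(w - 5)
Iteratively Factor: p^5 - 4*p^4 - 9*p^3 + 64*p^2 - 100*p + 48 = (p + 4)*(p^4 - 8*p^3 + 23*p^2 - 28*p + 12) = (p - 3)*(p + 4)*(p^3 - 5*p^2 + 8*p - 4) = (p - 3)*(p - 2)*(p + 4)*(p^2 - 3*p + 2) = (p - 3)*(p - 2)^2*(p + 4)*(p - 1)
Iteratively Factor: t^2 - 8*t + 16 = (t - 4)*(t - 4)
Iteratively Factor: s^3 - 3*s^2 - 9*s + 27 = (s - 3)*(s^2 - 9) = (s - 3)^2*(s + 3)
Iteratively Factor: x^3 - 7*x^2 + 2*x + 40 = (x + 2)*(x^2 - 9*x + 20) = (x - 4)*(x + 2)*(x - 5)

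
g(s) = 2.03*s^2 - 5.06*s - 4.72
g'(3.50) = 9.15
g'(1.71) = 1.88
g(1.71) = -7.44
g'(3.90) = 10.77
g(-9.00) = 205.25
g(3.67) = 4.05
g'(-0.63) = -7.62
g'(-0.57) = -7.37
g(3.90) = 6.42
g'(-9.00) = -41.60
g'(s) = 4.06*s - 5.06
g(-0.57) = -1.18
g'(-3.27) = -18.34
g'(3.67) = 9.84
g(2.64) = -3.93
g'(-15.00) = -65.96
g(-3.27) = 33.53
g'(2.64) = 5.66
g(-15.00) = 527.93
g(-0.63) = -0.73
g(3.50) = 2.44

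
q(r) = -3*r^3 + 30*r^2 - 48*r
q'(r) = -9*r^2 + 60*r - 48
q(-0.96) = 76.38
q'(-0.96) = -113.89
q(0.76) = -20.47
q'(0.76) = -7.60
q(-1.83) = 206.69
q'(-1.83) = -187.94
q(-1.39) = 132.74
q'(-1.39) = -148.79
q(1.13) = -20.26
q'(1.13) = 8.31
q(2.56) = 23.40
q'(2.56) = 46.62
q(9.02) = -193.76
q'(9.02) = -239.04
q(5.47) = 144.07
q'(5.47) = 10.91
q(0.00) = 0.00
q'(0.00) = -48.00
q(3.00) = 45.00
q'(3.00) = 51.00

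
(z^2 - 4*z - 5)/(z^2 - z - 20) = (z + 1)/(z + 4)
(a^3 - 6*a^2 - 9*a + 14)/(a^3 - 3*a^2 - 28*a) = (a^2 + a - 2)/(a*(a + 4))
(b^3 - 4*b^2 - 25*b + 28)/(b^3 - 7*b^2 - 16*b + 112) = (b - 1)/(b - 4)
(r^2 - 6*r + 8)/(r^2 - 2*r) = (r - 4)/r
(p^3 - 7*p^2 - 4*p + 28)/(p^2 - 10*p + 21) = (p^2 - 4)/(p - 3)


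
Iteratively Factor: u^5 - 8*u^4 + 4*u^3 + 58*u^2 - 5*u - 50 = (u + 1)*(u^4 - 9*u^3 + 13*u^2 + 45*u - 50) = (u - 5)*(u + 1)*(u^3 - 4*u^2 - 7*u + 10) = (u - 5)*(u + 1)*(u + 2)*(u^2 - 6*u + 5) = (u - 5)^2*(u + 1)*(u + 2)*(u - 1)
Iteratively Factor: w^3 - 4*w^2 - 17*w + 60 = (w + 4)*(w^2 - 8*w + 15) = (w - 5)*(w + 4)*(w - 3)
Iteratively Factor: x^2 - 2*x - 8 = (x - 4)*(x + 2)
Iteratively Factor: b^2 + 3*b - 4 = (b + 4)*(b - 1)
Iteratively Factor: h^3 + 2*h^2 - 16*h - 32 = (h - 4)*(h^2 + 6*h + 8) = (h - 4)*(h + 2)*(h + 4)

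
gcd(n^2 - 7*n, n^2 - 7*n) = n^2 - 7*n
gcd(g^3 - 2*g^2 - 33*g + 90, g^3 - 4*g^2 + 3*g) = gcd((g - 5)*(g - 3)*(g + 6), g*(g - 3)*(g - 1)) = g - 3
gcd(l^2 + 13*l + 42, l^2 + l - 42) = l + 7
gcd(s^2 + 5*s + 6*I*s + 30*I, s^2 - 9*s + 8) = 1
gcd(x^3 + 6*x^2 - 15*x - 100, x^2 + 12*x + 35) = x + 5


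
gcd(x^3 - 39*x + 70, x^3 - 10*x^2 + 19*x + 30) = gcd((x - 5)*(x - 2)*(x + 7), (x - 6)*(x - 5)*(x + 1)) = x - 5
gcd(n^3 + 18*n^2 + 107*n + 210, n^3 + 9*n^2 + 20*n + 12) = n + 6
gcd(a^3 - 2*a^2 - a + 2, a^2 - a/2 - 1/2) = a - 1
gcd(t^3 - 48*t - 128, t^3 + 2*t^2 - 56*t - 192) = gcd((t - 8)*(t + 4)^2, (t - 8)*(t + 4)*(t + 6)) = t^2 - 4*t - 32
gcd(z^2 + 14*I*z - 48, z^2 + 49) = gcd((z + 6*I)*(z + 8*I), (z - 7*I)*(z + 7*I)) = 1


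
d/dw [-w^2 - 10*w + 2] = -2*w - 10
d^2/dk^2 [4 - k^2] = -2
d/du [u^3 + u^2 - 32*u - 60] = 3*u^2 + 2*u - 32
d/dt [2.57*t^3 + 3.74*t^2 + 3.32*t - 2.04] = 7.71*t^2 + 7.48*t + 3.32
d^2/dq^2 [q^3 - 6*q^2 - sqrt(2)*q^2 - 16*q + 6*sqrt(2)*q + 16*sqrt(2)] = 6*q - 12 - 2*sqrt(2)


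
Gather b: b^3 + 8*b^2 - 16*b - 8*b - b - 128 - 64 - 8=b^3 + 8*b^2 - 25*b - 200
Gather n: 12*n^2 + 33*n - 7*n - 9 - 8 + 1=12*n^2 + 26*n - 16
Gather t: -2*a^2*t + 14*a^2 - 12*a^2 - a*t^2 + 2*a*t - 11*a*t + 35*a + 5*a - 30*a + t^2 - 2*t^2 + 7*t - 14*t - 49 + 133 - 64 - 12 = 2*a^2 + 10*a + t^2*(-a - 1) + t*(-2*a^2 - 9*a - 7) + 8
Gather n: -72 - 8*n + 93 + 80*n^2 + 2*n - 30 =80*n^2 - 6*n - 9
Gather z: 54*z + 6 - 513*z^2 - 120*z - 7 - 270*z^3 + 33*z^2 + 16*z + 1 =-270*z^3 - 480*z^2 - 50*z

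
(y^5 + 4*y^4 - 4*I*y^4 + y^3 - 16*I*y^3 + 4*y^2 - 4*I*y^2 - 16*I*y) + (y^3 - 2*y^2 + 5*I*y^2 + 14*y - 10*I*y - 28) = y^5 + 4*y^4 - 4*I*y^4 + 2*y^3 - 16*I*y^3 + 2*y^2 + I*y^2 + 14*y - 26*I*y - 28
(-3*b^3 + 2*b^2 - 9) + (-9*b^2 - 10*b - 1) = -3*b^3 - 7*b^2 - 10*b - 10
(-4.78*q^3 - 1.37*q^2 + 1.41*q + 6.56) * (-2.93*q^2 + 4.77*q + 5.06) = 14.0054*q^5 - 18.7865*q^4 - 34.853*q^3 - 19.4273*q^2 + 38.4258*q + 33.1936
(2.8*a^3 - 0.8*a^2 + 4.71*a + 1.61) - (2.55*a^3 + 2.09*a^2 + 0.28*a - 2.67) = 0.25*a^3 - 2.89*a^2 + 4.43*a + 4.28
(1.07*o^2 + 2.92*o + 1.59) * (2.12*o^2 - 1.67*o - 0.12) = 2.2684*o^4 + 4.4035*o^3 - 1.634*o^2 - 3.0057*o - 0.1908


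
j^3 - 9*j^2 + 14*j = j*(j - 7)*(j - 2)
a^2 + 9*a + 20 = (a + 4)*(a + 5)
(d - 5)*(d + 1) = d^2 - 4*d - 5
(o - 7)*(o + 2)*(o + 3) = o^3 - 2*o^2 - 29*o - 42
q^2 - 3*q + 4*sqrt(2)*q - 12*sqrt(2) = (q - 3)*(q + 4*sqrt(2))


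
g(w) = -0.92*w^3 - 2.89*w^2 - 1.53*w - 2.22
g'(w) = -2.76*w^2 - 5.78*w - 1.53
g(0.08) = -2.36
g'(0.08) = -2.01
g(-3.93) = 15.00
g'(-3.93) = -21.44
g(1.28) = -10.84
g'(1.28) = -13.45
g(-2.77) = -0.60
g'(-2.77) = -6.70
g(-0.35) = -2.00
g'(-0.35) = 0.15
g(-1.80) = -3.46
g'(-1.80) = -0.07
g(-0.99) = -2.65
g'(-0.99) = 1.49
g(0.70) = -5.02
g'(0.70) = -6.93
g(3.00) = -57.66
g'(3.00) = -43.71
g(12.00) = -2026.50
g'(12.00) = -468.33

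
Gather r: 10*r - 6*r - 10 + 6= 4*r - 4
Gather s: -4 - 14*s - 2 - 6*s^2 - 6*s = -6*s^2 - 20*s - 6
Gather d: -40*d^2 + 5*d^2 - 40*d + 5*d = -35*d^2 - 35*d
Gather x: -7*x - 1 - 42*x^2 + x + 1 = -42*x^2 - 6*x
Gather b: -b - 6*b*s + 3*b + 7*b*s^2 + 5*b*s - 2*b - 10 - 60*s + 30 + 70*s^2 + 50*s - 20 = b*(7*s^2 - s) + 70*s^2 - 10*s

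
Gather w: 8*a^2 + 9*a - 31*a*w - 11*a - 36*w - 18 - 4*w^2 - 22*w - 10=8*a^2 - 2*a - 4*w^2 + w*(-31*a - 58) - 28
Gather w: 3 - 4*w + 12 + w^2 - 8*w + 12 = w^2 - 12*w + 27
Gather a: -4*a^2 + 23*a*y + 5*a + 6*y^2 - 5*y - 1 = -4*a^2 + a*(23*y + 5) + 6*y^2 - 5*y - 1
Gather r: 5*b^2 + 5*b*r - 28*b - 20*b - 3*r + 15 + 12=5*b^2 - 48*b + r*(5*b - 3) + 27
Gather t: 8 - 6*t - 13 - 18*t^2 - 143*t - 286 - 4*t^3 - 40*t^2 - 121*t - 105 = -4*t^3 - 58*t^2 - 270*t - 396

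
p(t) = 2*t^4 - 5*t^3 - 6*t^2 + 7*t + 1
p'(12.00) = 11527.00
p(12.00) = 32053.00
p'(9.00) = 4516.00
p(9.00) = 9055.00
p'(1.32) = -16.58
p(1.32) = -5.64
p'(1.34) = -16.77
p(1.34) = -5.98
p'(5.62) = 885.83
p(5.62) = 958.46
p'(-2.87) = -271.23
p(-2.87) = 185.38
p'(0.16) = 4.73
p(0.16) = 1.95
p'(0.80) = -8.10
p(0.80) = 1.02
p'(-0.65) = 6.27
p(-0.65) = -4.35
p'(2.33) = -1.20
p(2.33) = -19.56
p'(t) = 8*t^3 - 15*t^2 - 12*t + 7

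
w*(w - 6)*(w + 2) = w^3 - 4*w^2 - 12*w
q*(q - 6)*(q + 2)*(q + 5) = q^4 + q^3 - 32*q^2 - 60*q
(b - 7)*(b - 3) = b^2 - 10*b + 21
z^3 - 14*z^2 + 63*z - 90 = (z - 6)*(z - 5)*(z - 3)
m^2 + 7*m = m*(m + 7)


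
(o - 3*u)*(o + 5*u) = o^2 + 2*o*u - 15*u^2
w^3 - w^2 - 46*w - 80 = (w - 8)*(w + 2)*(w + 5)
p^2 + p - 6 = (p - 2)*(p + 3)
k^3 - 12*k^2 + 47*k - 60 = (k - 5)*(k - 4)*(k - 3)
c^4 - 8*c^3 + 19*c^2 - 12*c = c*(c - 4)*(c - 3)*(c - 1)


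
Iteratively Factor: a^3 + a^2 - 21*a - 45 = (a + 3)*(a^2 - 2*a - 15) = (a - 5)*(a + 3)*(a + 3)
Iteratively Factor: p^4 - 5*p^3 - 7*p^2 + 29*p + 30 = (p - 5)*(p^3 - 7*p - 6) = (p - 5)*(p + 1)*(p^2 - p - 6) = (p - 5)*(p - 3)*(p + 1)*(p + 2)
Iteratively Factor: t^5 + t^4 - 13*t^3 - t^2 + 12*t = (t - 1)*(t^4 + 2*t^3 - 11*t^2 - 12*t) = (t - 1)*(t + 4)*(t^3 - 2*t^2 - 3*t) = (t - 3)*(t - 1)*(t + 4)*(t^2 + t) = t*(t - 3)*(t - 1)*(t + 4)*(t + 1)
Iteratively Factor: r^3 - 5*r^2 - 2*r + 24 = (r + 2)*(r^2 - 7*r + 12) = (r - 3)*(r + 2)*(r - 4)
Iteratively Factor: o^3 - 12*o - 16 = (o + 2)*(o^2 - 2*o - 8) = (o + 2)^2*(o - 4)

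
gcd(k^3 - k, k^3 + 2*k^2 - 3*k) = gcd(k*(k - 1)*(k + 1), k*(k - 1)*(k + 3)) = k^2 - k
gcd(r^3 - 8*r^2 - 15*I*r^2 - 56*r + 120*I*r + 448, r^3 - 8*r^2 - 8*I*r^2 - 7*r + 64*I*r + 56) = r^2 + r*(-8 - 7*I) + 56*I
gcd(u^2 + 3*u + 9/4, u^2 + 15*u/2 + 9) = u + 3/2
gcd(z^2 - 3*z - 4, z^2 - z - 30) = 1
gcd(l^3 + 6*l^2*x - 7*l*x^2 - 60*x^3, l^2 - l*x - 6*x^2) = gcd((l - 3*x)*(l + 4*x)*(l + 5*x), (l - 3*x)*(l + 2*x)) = -l + 3*x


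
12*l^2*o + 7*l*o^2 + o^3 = o*(3*l + o)*(4*l + o)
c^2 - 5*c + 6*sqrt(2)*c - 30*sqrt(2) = (c - 5)*(c + 6*sqrt(2))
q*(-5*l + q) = -5*l*q + q^2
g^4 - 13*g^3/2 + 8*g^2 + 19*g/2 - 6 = (g - 4)*(g - 3)*(g - 1/2)*(g + 1)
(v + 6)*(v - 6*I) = v^2 + 6*v - 6*I*v - 36*I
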